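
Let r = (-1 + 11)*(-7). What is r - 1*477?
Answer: -547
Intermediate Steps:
r = -70 (r = 10*(-7) = -70)
r - 1*477 = -70 - 1*477 = -70 - 477 = -547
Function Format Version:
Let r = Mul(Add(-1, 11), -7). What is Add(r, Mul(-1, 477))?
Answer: -547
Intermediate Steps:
r = -70 (r = Mul(10, -7) = -70)
Add(r, Mul(-1, 477)) = Add(-70, Mul(-1, 477)) = Add(-70, -477) = -547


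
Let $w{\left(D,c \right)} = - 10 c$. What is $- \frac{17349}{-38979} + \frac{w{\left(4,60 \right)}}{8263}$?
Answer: $\frac{39989129}{107361159} \approx 0.37247$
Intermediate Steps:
$- \frac{17349}{-38979} + \frac{w{\left(4,60 \right)}}{8263} = - \frac{17349}{-38979} + \frac{\left(-10\right) 60}{8263} = \left(-17349\right) \left(- \frac{1}{38979}\right) - \frac{600}{8263} = \frac{5783}{12993} - \frac{600}{8263} = \frac{39989129}{107361159}$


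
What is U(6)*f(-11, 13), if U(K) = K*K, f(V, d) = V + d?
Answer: 72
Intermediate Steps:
U(K) = K**2
U(6)*f(-11, 13) = 6**2*(-11 + 13) = 36*2 = 72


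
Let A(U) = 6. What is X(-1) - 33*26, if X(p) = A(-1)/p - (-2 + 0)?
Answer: -862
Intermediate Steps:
X(p) = 2 + 6/p (X(p) = 6/p - (-2 + 0) = 6/p - 1*(-2) = 6/p + 2 = 2 + 6/p)
X(-1) - 33*26 = (2 + 6/(-1)) - 33*26 = (2 + 6*(-1)) - 858 = (2 - 6) - 858 = -4 - 858 = -862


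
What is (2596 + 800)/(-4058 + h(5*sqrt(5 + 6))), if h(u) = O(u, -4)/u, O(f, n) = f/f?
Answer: -3789766200/4528525099 - 16980*sqrt(11)/4528525099 ≈ -0.83688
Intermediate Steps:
O(f, n) = 1
h(u) = 1/u
(2596 + 800)/(-4058 + h(5*sqrt(5 + 6))) = (2596 + 800)/(-4058 + 1/(5*sqrt(5 + 6))) = 3396/(-4058 + 1/(5*sqrt(11))) = 3396/(-4058 + sqrt(11)/55)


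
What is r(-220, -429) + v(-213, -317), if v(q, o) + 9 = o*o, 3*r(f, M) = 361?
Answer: 301801/3 ≈ 1.0060e+5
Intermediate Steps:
r(f, M) = 361/3 (r(f, M) = (⅓)*361 = 361/3)
v(q, o) = -9 + o² (v(q, o) = -9 + o*o = -9 + o²)
r(-220, -429) + v(-213, -317) = 361/3 + (-9 + (-317)²) = 361/3 + (-9 + 100489) = 361/3 + 100480 = 301801/3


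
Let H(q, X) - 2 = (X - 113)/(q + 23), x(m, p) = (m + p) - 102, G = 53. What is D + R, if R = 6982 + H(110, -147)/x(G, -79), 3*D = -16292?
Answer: 39614839/25536 ≈ 1551.3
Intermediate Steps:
D = -16292/3 (D = (⅓)*(-16292) = -16292/3 ≈ -5430.7)
x(m, p) = -102 + m + p
H(q, X) = 2 + (-113 + X)/(23 + q) (H(q, X) = 2 + (X - 113)/(q + 23) = 2 + (-113 + X)/(23 + q))
R = 59430781/8512 (R = 6982 + ((-67 - 147 + 2*110)/(23 + 110))/(-102 + 53 - 79) = 6982 + ((-67 - 147 + 220)/133)/(-128) = 6982 + ((1/133)*6)*(-1/128) = 6982 + (6/133)*(-1/128) = 6982 - 3/8512 = 59430781/8512 ≈ 6982.0)
D + R = -16292/3 + 59430781/8512 = 39614839/25536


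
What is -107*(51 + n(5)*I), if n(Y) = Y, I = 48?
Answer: -31137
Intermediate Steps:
-107*(51 + n(5)*I) = -107*(51 + 5*48) = -107*(51 + 240) = -107*291 = -31137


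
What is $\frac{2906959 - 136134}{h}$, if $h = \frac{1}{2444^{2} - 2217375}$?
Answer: $10406556472825$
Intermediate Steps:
$h = \frac{1}{3755761}$ ($h = \frac{1}{5973136 - 2217375} = \frac{1}{3755761} \approx 2.6626 \cdot 10^{-7}$)
$\frac{2906959 - 136134}{h} = \left(2906959 - 136134\right) \frac{1}{\frac{1}{3755761}} = \left(2906959 - 136134\right) 3755761 = 2770825 \cdot 3755761 = 10406556472825$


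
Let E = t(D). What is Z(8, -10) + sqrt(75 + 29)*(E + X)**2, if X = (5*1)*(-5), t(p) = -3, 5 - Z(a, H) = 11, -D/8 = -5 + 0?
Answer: -6 + 1568*sqrt(26) ≈ 7989.3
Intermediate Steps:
D = 40 (D = -8*(-5 + 0) = -8*(-5) = 40)
Z(a, H) = -6 (Z(a, H) = 5 - 1*11 = 5 - 11 = -6)
E = -3
X = -25 (X = 5*(-5) = -25)
Z(8, -10) + sqrt(75 + 29)*(E + X)**2 = -6 + sqrt(75 + 29)*(-3 - 25)**2 = -6 + sqrt(104)*(-28)**2 = -6 + (2*sqrt(26))*784 = -6 + 1568*sqrt(26)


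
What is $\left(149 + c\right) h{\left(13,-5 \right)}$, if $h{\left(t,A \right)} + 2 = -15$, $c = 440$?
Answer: $-10013$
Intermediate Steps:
$h{\left(t,A \right)} = -17$ ($h{\left(t,A \right)} = -2 - 15 = -17$)
$\left(149 + c\right) h{\left(13,-5 \right)} = \left(149 + 440\right) \left(-17\right) = 589 \left(-17\right) = -10013$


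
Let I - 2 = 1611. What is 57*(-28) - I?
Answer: -3209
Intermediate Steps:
I = 1613 (I = 2 + 1611 = 1613)
57*(-28) - I = 57*(-28) - 1*1613 = -1596 - 1613 = -3209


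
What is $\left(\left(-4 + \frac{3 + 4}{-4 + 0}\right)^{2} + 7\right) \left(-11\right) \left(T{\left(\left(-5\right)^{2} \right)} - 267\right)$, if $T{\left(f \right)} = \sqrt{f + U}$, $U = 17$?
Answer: $\frac{1882617}{16} - \frac{7051 \sqrt{42}}{16} \approx 1.1481 \cdot 10^{5}$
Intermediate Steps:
$T{\left(f \right)} = \sqrt{17 + f}$ ($T{\left(f \right)} = \sqrt{f + 17} = \sqrt{17 + f}$)
$\left(\left(-4 + \frac{3 + 4}{-4 + 0}\right)^{2} + 7\right) \left(-11\right) \left(T{\left(\left(-5\right)^{2} \right)} - 267\right) = \left(\left(-4 + \frac{3 + 4}{-4 + 0}\right)^{2} + 7\right) \left(-11\right) \left(\sqrt{17 + \left(-5\right)^{2}} - 267\right) = \left(\left(-4 + \frac{7}{-4}\right)^{2} + 7\right) \left(-11\right) \left(\sqrt{17 + 25} - 267\right) = \left(\left(-4 + 7 \left(- \frac{1}{4}\right)\right)^{2} + 7\right) \left(-11\right) \left(\sqrt{42} - 267\right) = \left(\left(-4 - \frac{7}{4}\right)^{2} + 7\right) \left(-11\right) \left(-267 + \sqrt{42}\right) = \left(\left(- \frac{23}{4}\right)^{2} + 7\right) \left(-11\right) \left(-267 + \sqrt{42}\right) = \left(\frac{529}{16} + 7\right) \left(-11\right) \left(-267 + \sqrt{42}\right) = \frac{641}{16} \left(-11\right) \left(-267 + \sqrt{42}\right) = - \frac{7051 \left(-267 + \sqrt{42}\right)}{16} = \frac{1882617}{16} - \frac{7051 \sqrt{42}}{16}$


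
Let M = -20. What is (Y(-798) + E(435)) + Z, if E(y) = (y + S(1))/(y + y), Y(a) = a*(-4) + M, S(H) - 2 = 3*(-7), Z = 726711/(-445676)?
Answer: 614729239643/193869060 ≈ 3170.8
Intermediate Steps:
Z = -726711/445676 (Z = 726711*(-1/445676) = -726711/445676 ≈ -1.6306)
S(H) = -19 (S(H) = 2 + 3*(-7) = 2 - 21 = -19)
Y(a) = -20 - 4*a (Y(a) = a*(-4) - 20 = -4*a - 20 = -20 - 4*a)
E(y) = (-19 + y)/(2*y) (E(y) = (y - 19)/(y + y) = (-19 + y)/((2*y)) = (-19 + y)*(1/(2*y)) = (-19 + y)/(2*y))
(Y(-798) + E(435)) + Z = ((-20 - 4*(-798)) + (½)*(-19 + 435)/435) - 726711/445676 = ((-20 + 3192) + (½)*(1/435)*416) - 726711/445676 = (3172 + 208/435) - 726711/445676 = 1380028/435 - 726711/445676 = 614729239643/193869060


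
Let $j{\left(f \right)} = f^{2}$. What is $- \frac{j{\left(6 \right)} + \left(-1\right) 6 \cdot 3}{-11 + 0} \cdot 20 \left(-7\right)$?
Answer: $- \frac{2520}{11} \approx -229.09$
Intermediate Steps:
$- \frac{j{\left(6 \right)} + \left(-1\right) 6 \cdot 3}{-11 + 0} \cdot 20 \left(-7\right) = - \frac{6^{2} + \left(-1\right) 6 \cdot 3}{-11 + 0} \cdot 20 \left(-7\right) = - \frac{36 - 18}{-11} \cdot 20 \left(-7\right) = - \left(36 - 18\right) \left(- \frac{1}{11}\right) 20 \left(-7\right) = - 18 \left(- \frac{1}{11}\right) 20 \left(-7\right) = - \left(- \frac{18}{11}\right) 20 \left(-7\right) = - \frac{\left(-360\right) \left(-7\right)}{11} = \left(-1\right) \frac{2520}{11} = - \frac{2520}{11}$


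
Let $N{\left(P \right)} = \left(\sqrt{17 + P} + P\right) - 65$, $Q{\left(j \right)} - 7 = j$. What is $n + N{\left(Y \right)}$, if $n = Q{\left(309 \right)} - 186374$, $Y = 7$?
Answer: $-186116 + 2 \sqrt{6} \approx -1.8611 \cdot 10^{5}$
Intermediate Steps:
$Q{\left(j \right)} = 7 + j$
$N{\left(P \right)} = -65 + P + \sqrt{17 + P}$ ($N{\left(P \right)} = \left(P + \sqrt{17 + P}\right) - 65 = -65 + P + \sqrt{17 + P}$)
$n = -186058$ ($n = \left(7 + 309\right) - 186374 = 316 - 186374 = -186058$)
$n + N{\left(Y \right)} = -186058 + \left(-65 + 7 + \sqrt{17 + 7}\right) = -186058 + \left(-65 + 7 + \sqrt{24}\right) = -186058 + \left(-65 + 7 + 2 \sqrt{6}\right) = -186058 - \left(58 - 2 \sqrt{6}\right) = -186116 + 2 \sqrt{6}$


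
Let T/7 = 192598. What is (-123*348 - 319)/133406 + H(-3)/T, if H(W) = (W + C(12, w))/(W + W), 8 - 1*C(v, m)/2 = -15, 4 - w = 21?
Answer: -24916620409/77081186364 ≈ -0.32325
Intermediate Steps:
w = -17 (w = 4 - 1*21 = 4 - 21 = -17)
C(v, m) = 46 (C(v, m) = 16 - 2*(-15) = 16 + 30 = 46)
T = 1348186 (T = 7*192598 = 1348186)
H(W) = (46 + W)/(2*W) (H(W) = (W + 46)/(W + W) = (46 + W)/((2*W)) = (46 + W)*(1/(2*W)) = (46 + W)/(2*W))
(-123*348 - 319)/133406 + H(-3)/T = (-123*348 - 319)/133406 + ((½)*(46 - 3)/(-3))/1348186 = (-42804 - 319)*(1/133406) + ((½)*(-⅓)*43)*(1/1348186) = -43123*1/133406 - 43/6*1/1348186 = -43123/133406 - 43/8089116 = -24916620409/77081186364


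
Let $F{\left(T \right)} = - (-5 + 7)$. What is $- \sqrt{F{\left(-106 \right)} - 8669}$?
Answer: $- i \sqrt{8671} \approx - 93.118 i$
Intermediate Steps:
$F{\left(T \right)} = -2$ ($F{\left(T \right)} = \left(-1\right) 2 = -2$)
$- \sqrt{F{\left(-106 \right)} - 8669} = - \sqrt{-2 - 8669} = - \sqrt{-8671} = - i \sqrt{8671}$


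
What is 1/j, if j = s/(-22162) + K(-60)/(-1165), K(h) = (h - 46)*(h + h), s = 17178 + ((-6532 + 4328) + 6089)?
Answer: -737678/8755401 ≈ -0.084254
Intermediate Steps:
s = 21063 (s = 17178 + (-2204 + 6089) = 17178 + 3885 = 21063)
K(h) = 2*h*(-46 + h) (K(h) = (-46 + h)*(2*h) = 2*h*(-46 + h))
j = -8755401/737678 (j = 21063/(-22162) + (2*(-60)*(-46 - 60))/(-1165) = 21063*(-1/22162) + (2*(-60)*(-106))*(-1/1165) = -3009/3166 + 12720*(-1/1165) = -3009/3166 - 2544/233 = -8755401/737678 ≈ -11.869)
1/j = 1/(-8755401/737678) = -737678/8755401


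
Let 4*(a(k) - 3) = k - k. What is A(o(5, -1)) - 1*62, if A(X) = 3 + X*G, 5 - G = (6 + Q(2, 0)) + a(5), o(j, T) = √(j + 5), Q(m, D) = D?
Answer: -59 - 4*√10 ≈ -71.649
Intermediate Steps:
a(k) = 3 (a(k) = 3 + (k - k)/4 = 3 + (¼)*0 = 3 + 0 = 3)
o(j, T) = √(5 + j)
G = -4 (G = 5 - ((6 + 0) + 3) = 5 - (6 + 3) = 5 - 1*9 = 5 - 9 = -4)
A(X) = 3 - 4*X (A(X) = 3 + X*(-4) = 3 - 4*X)
A(o(5, -1)) - 1*62 = (3 - 4*√(5 + 5)) - 1*62 = (3 - 4*√10) - 62 = -59 - 4*√10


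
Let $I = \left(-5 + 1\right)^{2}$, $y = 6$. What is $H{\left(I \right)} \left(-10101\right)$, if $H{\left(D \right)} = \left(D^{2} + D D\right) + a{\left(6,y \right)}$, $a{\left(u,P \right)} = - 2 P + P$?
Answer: $-5111106$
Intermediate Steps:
$a{\left(u,P \right)} = - P$
$I = 16$ ($I = \left(-4\right)^{2} = 16$)
$H{\left(D \right)} = -6 + 2 D^{2}$ ($H{\left(D \right)} = \left(D^{2} + D D\right) - 6 = \left(D^{2} + D^{2}\right) - 6 = 2 D^{2} - 6 = -6 + 2 D^{2}$)
$H{\left(I \right)} \left(-10101\right) = \left(-6 + 2 \cdot 16^{2}\right) \left(-10101\right) = \left(-6 + 2 \cdot 256\right) \left(-10101\right) = \left(-6 + 512\right) \left(-10101\right) = 506 \left(-10101\right) = -5111106$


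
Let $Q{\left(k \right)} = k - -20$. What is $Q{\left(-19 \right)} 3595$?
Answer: $3595$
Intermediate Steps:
$Q{\left(k \right)} = 20 + k$ ($Q{\left(k \right)} = k + 20 = 20 + k$)
$Q{\left(-19 \right)} 3595 = \left(20 - 19\right) 3595 = 1 \cdot 3595 = 3595$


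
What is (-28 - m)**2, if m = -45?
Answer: 289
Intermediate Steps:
(-28 - m)**2 = (-28 - 1*(-45))**2 = (-28 + 45)**2 = 17**2 = 289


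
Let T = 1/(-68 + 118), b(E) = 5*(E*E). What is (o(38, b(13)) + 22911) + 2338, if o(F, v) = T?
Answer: 1262451/50 ≈ 25249.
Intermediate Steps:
b(E) = 5*E²
T = 1/50 ≈ 0.020000
o(F, v) = 1/50
(o(38, b(13)) + 22911) + 2338 = (1/50 + 22911) + 2338 = 1145551/50 + 2338 = 1262451/50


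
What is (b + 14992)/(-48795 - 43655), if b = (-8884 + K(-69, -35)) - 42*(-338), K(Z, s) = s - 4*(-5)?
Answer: -20289/92450 ≈ -0.21946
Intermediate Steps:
K(Z, s) = 20 + s (K(Z, s) = s + 20 = 20 + s)
b = 5297 (b = (-8884 + (20 - 35)) - 42*(-338) = (-8884 - 15) + 14196 = -8899 + 14196 = 5297)
(b + 14992)/(-48795 - 43655) = (5297 + 14992)/(-48795 - 43655) = 20289/(-92450) = 20289*(-1/92450) = -20289/92450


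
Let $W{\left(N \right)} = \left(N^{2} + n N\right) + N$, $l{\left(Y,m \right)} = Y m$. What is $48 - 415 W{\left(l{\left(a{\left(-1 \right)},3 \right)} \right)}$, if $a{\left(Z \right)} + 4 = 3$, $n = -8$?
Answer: $-12402$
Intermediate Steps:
$a{\left(Z \right)} = -1$ ($a{\left(Z \right)} = -4 + 3 = -1$)
$W{\left(N \right)} = N^{2} - 7 N$ ($W{\left(N \right)} = \left(N^{2} - 8 N\right) + N = N^{2} - 7 N$)
$48 - 415 W{\left(l{\left(a{\left(-1 \right)},3 \right)} \right)} = 48 - 415 \left(-1\right) 3 \left(-7 - 3\right) = 48 - 415 \left(- 3 \left(-7 - 3\right)\right) = 48 - 415 \left(\left(-3\right) \left(-10\right)\right) = 48 - 12450 = -12402$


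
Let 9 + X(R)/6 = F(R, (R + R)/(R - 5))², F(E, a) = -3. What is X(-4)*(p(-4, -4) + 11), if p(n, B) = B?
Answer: 0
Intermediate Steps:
X(R) = 0 (X(R) = -54 + 6*(-3)² = -54 + 6*9 = -54 + 54 = 0)
X(-4)*(p(-4, -4) + 11) = 0*(-4 + 11) = 0*7 = 0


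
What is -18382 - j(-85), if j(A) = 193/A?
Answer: -1562277/85 ≈ -18380.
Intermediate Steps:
-18382 - j(-85) = -18382 - 193/(-85) = -18382 - 193*(-1)/85 = -18382 - 1*(-193/85) = -18382 + 193/85 = -1562277/85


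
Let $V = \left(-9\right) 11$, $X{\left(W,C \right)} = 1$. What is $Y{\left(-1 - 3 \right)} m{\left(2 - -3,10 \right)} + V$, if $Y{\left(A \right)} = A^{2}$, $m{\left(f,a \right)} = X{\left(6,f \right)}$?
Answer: $-83$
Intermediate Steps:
$m{\left(f,a \right)} = 1$
$V = -99$
$Y{\left(-1 - 3 \right)} m{\left(2 - -3,10 \right)} + V = \left(-1 - 3\right)^{2} \cdot 1 - 99 = \left(-4\right)^{2} \cdot 1 - 99 = 16 \cdot 1 - 99 = 16 - 99 = -83$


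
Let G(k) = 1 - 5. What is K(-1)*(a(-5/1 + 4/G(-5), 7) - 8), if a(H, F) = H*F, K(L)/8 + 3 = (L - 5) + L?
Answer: 4000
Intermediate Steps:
G(k) = -4
K(L) = -64 + 16*L (K(L) = -24 + 8*((L - 5) + L) = -24 + 8*((-5 + L) + L) = -24 + 8*(-5 + 2*L) = -24 + (-40 + 16*L) = -64 + 16*L)
a(H, F) = F*H
K(-1)*(a(-5/1 + 4/G(-5), 7) - 8) = (-64 + 16*(-1))*(7*(-5/1 + 4/(-4)) - 8) = (-64 - 16)*(7*(-5*1 + 4*(-¼)) - 8) = -80*(7*(-5 - 1) - 8) = -80*(7*(-6) - 8) = -80*(-42 - 8) = -80*(-50) = 4000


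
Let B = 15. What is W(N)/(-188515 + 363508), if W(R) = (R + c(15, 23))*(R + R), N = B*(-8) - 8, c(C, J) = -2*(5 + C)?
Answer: 2048/8333 ≈ 0.24577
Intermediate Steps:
c(C, J) = -10 - 2*C
N = -128 (N = 15*(-8) - 8 = -120 - 8 = -128)
W(R) = 2*R*(-40 + R) (W(R) = (R + (-10 - 2*15))*(R + R) = (R + (-10 - 30))*(2*R) = (R - 40)*(2*R) = (-40 + R)*(2*R) = 2*R*(-40 + R))
W(N)/(-188515 + 363508) = (2*(-128)*(-40 - 128))/(-188515 + 363508) = (2*(-128)*(-168))/174993 = 43008*(1/174993) = 2048/8333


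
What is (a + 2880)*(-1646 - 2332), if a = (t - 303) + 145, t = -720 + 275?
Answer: -9057906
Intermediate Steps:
t = -445
a = -603 (a = (-445 - 303) + 145 = -748 + 145 = -603)
(a + 2880)*(-1646 - 2332) = (-603 + 2880)*(-1646 - 2332) = 2277*(-3978) = -9057906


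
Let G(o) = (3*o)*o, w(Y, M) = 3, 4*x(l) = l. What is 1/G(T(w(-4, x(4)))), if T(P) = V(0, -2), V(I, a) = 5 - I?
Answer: 1/75 ≈ 0.013333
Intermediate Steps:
x(l) = l/4
T(P) = 5 (T(P) = 5 - 1*0 = 5 + 0 = 5)
G(o) = 3*o²
1/G(T(w(-4, x(4)))) = 1/(3*5²) = 1/(3*25) = 1/75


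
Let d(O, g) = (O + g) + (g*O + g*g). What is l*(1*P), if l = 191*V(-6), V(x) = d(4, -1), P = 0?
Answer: 0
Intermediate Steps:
d(O, g) = O + g + g**2 + O*g (d(O, g) = (O + g) + (O*g + g**2) = (O + g) + (g**2 + O*g) = O + g + g**2 + O*g)
V(x) = 0 (V(x) = 4 - 1 + (-1)**2 + 4*(-1) = 4 - 1 + 1 - 4 = 0)
l = 0 (l = 191*0 = 0)
l*(1*P) = 0*(1*0) = 0*0 = 0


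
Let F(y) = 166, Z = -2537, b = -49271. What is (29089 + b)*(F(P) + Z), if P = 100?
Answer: 47851522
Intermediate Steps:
(29089 + b)*(F(P) + Z) = (29089 - 49271)*(166 - 2537) = -20182*(-2371) = 47851522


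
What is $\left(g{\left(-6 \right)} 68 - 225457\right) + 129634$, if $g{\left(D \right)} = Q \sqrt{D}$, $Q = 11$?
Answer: $-95823 + 748 i \sqrt{6} \approx -95823.0 + 1832.2 i$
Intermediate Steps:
$g{\left(D \right)} = 11 \sqrt{D}$
$\left(g{\left(-6 \right)} 68 - 225457\right) + 129634 = \left(11 \sqrt{-6} \cdot 68 - 225457\right) + 129634 = \left(11 i \sqrt{6} \cdot 68 - 225457\right) + 129634 = \left(748 i \sqrt{6} - 225457\right) + 129634 = \left(-225457 + 748 i \sqrt{6}\right) + 129634 = -95823 + 748 i \sqrt{6}$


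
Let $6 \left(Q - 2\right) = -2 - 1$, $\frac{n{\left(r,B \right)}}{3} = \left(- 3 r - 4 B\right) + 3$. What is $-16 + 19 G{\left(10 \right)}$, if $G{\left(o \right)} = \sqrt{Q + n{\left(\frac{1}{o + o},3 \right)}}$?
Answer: $-16 + \frac{19 i \sqrt{2595}}{10} \approx -16.0 + 96.788 i$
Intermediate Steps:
$n{\left(r,B \right)} = 9 - 12 B - 9 r$ ($n{\left(r,B \right)} = 3 \left(\left(- 3 r - 4 B\right) + 3\right) = 3 \left(\left(- 4 B - 3 r\right) + 3\right) = 3 \left(3 - 4 B - 3 r\right) = 9 - 12 B - 9 r$)
$Q = \frac{3}{2}$ ($Q = 2 + \frac{-2 - 1}{6} = 2 + \frac{1}{6} \left(-3\right) = 2 - \frac{1}{2} = \frac{3}{2} \approx 1.5$)
$G{\left(o \right)} = \sqrt{- \frac{51}{2} - \frac{9}{2 o}}$ ($G{\left(o \right)} = \sqrt{\frac{3}{2} - \left(27 + \frac{9}{o + o}\right)} = \sqrt{\frac{3}{2} - \left(27 + 9 \frac{1}{2 o}\right)} = \sqrt{\frac{3}{2} - \left(27 + 9 \cdot \frac{1}{2} \frac{1}{o}\right)} = \sqrt{\frac{3}{2} - \left(27 + \frac{9}{2 o}\right)} = \sqrt{- \frac{51}{2} - \frac{9}{2 o}}$)
$-16 + 19 G{\left(10 \right)} = -16 + 19 \frac{\sqrt{-102 - \frac{18}{10}}}{2} = -16 + 19 \frac{\sqrt{-102 - \frac{9}{5}}}{2} = -16 + 19 \frac{\sqrt{- \frac{519}{5}}}{2} = -16 + 19 \frac{\frac{1}{5} i \sqrt{2595}}{2} = -16 + 19 \frac{i \sqrt{2595}}{10} = -16 + \frac{19 i \sqrt{2595}}{10}$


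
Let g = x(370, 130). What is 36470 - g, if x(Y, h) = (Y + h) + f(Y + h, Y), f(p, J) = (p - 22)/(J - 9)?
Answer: 12984692/361 ≈ 35969.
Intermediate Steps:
f(p, J) = (-22 + p)/(-9 + J)
x(Y, h) = Y + h + (-22 + Y + h)/(-9 + Y) (x(Y, h) = (Y + h) + (-22 + (Y + h))/(-9 + Y) = (Y + h) + (-22 + Y + h)/(-9 + Y) = Y + h + (-22 + Y + h)/(-9 + Y))
g = 180978/361 (g = (-22 + 370 + 130 + (-9 + 370)*(370 + 130))/(-9 + 370) = (-22 + 370 + 130 + 361*500)/361 = (-22 + 370 + 130 + 180500)/361 = (1/361)*180978 = 180978/361 ≈ 501.32)
36470 - g = 36470 - 1*180978/361 = 36470 - 180978/361 = 12984692/361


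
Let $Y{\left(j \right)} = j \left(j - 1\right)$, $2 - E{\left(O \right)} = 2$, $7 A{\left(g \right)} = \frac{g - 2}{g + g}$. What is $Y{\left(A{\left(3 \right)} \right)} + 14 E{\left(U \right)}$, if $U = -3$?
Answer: $- \frac{41}{1764} \approx -0.023243$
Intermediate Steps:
$A{\left(g \right)} = \frac{-2 + g}{14 g}$ ($A{\left(g \right)} = \frac{\left(g - 2\right) \frac{1}{g + g}}{7} = \frac{\left(-2 + g\right) \frac{1}{2 g}}{7} = \frac{\frac{1}{2} \frac{1}{g} \left(-2 + g\right)}{7} = \frac{-2 + g}{14 g}$)
$E{\left(O \right)} = 0$ ($E{\left(O \right)} = 2 - 2 = 0$)
$Y{\left(j \right)} = j \left(-1 + j\right)$
$Y{\left(A{\left(3 \right)} \right)} + 14 E{\left(U \right)} = \frac{-2 + 3}{14 \cdot 3} \left(-1 + \frac{-2 + 3}{14 \cdot 3}\right) + 14 \cdot 0 = \frac{1}{14} \cdot \frac{1}{3} \cdot 1 \left(-1 + \frac{1}{14} \cdot \frac{1}{3} \cdot 1\right) + 0 = \frac{-1 + \frac{1}{42}}{42} + 0 = \frac{1}{42} \left(- \frac{41}{42}\right) + 0 = - \frac{41}{1764} + 0 = - \frac{41}{1764}$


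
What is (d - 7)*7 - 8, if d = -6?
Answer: -99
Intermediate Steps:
(d - 7)*7 - 8 = (-6 - 7)*7 - 8 = -13*7 - 8 = -91 - 8 = -99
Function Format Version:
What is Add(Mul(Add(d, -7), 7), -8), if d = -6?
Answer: -99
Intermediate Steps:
Add(Mul(Add(d, -7), 7), -8) = Add(Mul(Add(-6, -7), 7), -8) = Add(Mul(-13, 7), -8) = Add(-91, -8) = -99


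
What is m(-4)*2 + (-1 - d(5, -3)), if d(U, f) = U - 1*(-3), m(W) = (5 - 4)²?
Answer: -7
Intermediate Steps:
m(W) = 1 (m(W) = 1² = 1)
d(U, f) = 3 + U (d(U, f) = U + 3 = 3 + U)
m(-4)*2 + (-1 - d(5, -3)) = 1*2 + (-1 - (3 + 5)) = 2 + (-1 - 1*8) = 2 + (-1 - 8) = 2 - 9 = -7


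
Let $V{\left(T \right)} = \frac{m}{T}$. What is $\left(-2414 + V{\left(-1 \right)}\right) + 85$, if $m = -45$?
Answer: $-2284$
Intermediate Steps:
$V{\left(T \right)} = - \frac{45}{T}$
$\left(-2414 + V{\left(-1 \right)}\right) + 85 = \left(-2414 - \frac{45}{-1}\right) + 85 = \left(-2414 - -45\right) + 85 = \left(-2414 + 45\right) + 85 = -2369 + 85 = -2284$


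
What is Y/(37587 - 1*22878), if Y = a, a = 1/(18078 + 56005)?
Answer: 1/1089686847 ≈ 9.1769e-10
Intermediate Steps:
a = 1/74083 ≈ 1.3498e-5
Y = 1/74083 ≈ 1.3498e-5
Y/(37587 - 1*22878) = 1/(74083*(37587 - 1*22878)) = 1/(74083*(37587 - 22878)) = (1/74083)/14709 = (1/74083)*(1/14709) = 1/1089686847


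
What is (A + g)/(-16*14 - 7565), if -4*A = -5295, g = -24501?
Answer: 92709/31156 ≈ 2.9756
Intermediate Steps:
A = 5295/4 (A = -¼*(-5295) = 5295/4 ≈ 1323.8)
(A + g)/(-16*14 - 7565) = (5295/4 - 24501)/(-16*14 - 7565) = -92709/(4*(-224 - 7565)) = -92709/4/(-7789) = -92709/4*(-1/7789) = 92709/31156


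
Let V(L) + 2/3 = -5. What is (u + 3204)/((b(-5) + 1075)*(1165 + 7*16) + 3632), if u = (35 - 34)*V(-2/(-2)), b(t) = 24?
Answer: 1919/844233 ≈ 0.0022731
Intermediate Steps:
V(L) = -17/3 (V(L) = -2/3 - 5 = -17/3)
u = -17/3 (u = (35 - 34)*(-17/3) = 1*(-17/3) = -17/3 ≈ -5.6667)
(u + 3204)/((b(-5) + 1075)*(1165 + 7*16) + 3632) = (-17/3 + 3204)/((24 + 1075)*(1165 + 7*16) + 3632) = 9595/(3*(1099*(1165 + 112) + 3632)) = 9595/(3*(1099*1277 + 3632)) = 9595/(3*(1403423 + 3632)) = (9595/3)/1407055 = (9595/3)*(1/1407055) = 1919/844233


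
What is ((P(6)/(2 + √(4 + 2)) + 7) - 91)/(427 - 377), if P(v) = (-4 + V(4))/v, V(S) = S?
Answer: -42/25 ≈ -1.6800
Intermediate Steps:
P(v) = 0 (P(v) = (-4 + 4)/v = 0/v = 0)
((P(6)/(2 + √(4 + 2)) + 7) - 91)/(427 - 377) = ((0/(2 + √(4 + 2)) + 7) - 91)/(427 - 377) = ((0/(2 + √6) + 7) - 91)/50 = ((0 + 7) - 91)*(1/50) = (7 - 91)*(1/50) = -84*1/50 = -42/25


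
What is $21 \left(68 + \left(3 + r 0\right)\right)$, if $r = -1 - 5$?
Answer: $1491$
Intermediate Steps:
$r = -6$ ($r = -1 - 5 = -6$)
$21 \left(68 + \left(3 + r 0\right)\right) = 21 \left(68 + \left(3 - 0\right)\right) = 21 \left(68 + \left(3 + 0\right)\right) = 21 \left(68 + 3\right) = 21 \cdot 71 = 1491$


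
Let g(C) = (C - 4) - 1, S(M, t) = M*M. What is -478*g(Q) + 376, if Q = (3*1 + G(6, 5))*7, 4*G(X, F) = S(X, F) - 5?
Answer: -66407/2 ≈ -33204.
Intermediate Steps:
S(M, t) = M²
G(X, F) = -5/4 + X²/4 (G(X, F) = (X² - 5)/4 = (-5 + X²)/4 = -5/4 + X²/4)
Q = 301/4 (Q = (3*1 + (-5/4 + (¼)*6²))*7 = (3 + (-5/4 + (¼)*36))*7 = (3 + (-5/4 + 9))*7 = (3 + 31/4)*7 = (43/4)*7 = 301/4 ≈ 75.250)
g(C) = -5 + C (g(C) = (-4 + C) - 1 = -5 + C)
-478*g(Q) + 376 = -478*(-5 + 301/4) + 376 = -478*281/4 + 376 = -67159/2 + 376 = -66407/2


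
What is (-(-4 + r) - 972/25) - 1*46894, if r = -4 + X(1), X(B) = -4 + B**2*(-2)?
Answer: -1172972/25 ≈ -46919.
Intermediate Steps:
X(B) = -4 - 2*B**2
r = -10 (r = -4 + (-4 - 2*1**2) = -4 + (-4 - 2*1) = -4 + (-4 - 2) = -4 - 6 = -10)
(-(-4 + r) - 972/25) - 1*46894 = (-(-4 - 10) - 972/25) - 1*46894 = (-1*(-14) - 972/25) - 46894 = (14 - 27*36/25) - 46894 = (14 - 972/25) - 46894 = -622/25 - 46894 = -1172972/25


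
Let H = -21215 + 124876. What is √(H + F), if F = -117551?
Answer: I*√13890 ≈ 117.86*I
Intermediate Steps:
H = 103661
√(H + F) = √(103661 - 117551) = √(-13890) = I*√13890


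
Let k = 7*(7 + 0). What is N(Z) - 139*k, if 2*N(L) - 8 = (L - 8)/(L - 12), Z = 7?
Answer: -68069/10 ≈ -6806.9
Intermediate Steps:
N(L) = 4 + (-8 + L)/(2*(-12 + L)) (N(L) = 4 + ((L - 8)/(L - 12))/2 = 4 + ((-8 + L)/(-12 + L))/2 = 4 + (-8 + L)/(2*(-12 + L)))
k = 49 (k = 7*7 = 49)
N(Z) - 139*k = (-104 + 9*7)/(2*(-12 + 7)) - 139*49 = (½)*(-104 + 63)/(-5) - 6811 = (½)*(-⅕)*(-41) - 6811 = 41/10 - 6811 = -68069/10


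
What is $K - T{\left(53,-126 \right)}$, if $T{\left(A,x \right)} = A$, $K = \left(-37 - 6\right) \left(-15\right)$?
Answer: $592$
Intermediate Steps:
$K = 645$ ($K = \left(-43\right) \left(-15\right) = 645$)
$K - T{\left(53,-126 \right)} = 645 - 53 = 592$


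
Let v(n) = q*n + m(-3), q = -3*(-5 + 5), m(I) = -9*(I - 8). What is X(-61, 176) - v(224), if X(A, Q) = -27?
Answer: -126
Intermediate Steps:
m(I) = 72 - 9*I (m(I) = -9*(-8 + I) = 72 - 9*I)
q = 0 (q = -3*0 = 0)
v(n) = 99 (v(n) = 0*n + (72 - 9*(-3)) = 0 + (72 + 27) = 0 + 99 = 99)
X(-61, 176) - v(224) = -27 - 1*99 = -27 - 99 = -126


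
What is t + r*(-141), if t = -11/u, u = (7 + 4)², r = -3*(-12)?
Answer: -55837/11 ≈ -5076.1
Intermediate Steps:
r = 36
u = 121 (u = 11² = 121)
t = -1/11 (t = -11/121 = -11*1/121 = -1/11 ≈ -0.090909)
t + r*(-141) = -1/11 + 36*(-141) = -1/11 - 5076 = -55837/11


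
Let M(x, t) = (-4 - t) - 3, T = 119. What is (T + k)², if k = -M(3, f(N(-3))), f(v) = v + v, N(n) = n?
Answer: 14400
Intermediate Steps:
f(v) = 2*v
M(x, t) = -7 - t
k = 1 (k = -(-7 - 2*(-3)) = -(-7 - 1*(-6)) = -(-7 + 6) = -1*(-1) = 1)
(T + k)² = (119 + 1)² = 120² = 14400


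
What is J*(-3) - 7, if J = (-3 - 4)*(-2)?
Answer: -49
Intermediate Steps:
J = 14 (J = -7*(-2) = 14)
J*(-3) - 7 = 14*(-3) - 7 = -42 - 7 = -49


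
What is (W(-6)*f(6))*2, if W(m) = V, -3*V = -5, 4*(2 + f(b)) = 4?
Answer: -10/3 ≈ -3.3333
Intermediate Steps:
f(b) = -1 (f(b) = -2 + (¼)*4 = -2 + 1 = -1)
V = 5/3 (V = -⅓*(-5) = 5/3 ≈ 1.6667)
W(m) = 5/3
(W(-6)*f(6))*2 = ((5/3)*(-1))*2 = -5/3*2 = -10/3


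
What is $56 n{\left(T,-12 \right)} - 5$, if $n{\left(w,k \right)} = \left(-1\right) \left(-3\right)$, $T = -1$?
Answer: $163$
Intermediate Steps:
$n{\left(w,k \right)} = 3$
$56 n{\left(T,-12 \right)} - 5 = 56 \cdot 3 - 5 = 168 - 5 = 163$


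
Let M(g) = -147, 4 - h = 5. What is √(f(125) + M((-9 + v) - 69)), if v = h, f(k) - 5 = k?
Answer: I*√17 ≈ 4.1231*I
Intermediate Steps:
h = -1 (h = 4 - 1*5 = 4 - 5 = -1)
f(k) = 5 + k
v = -1
√(f(125) + M((-9 + v) - 69)) = √((5 + 125) - 147) = √(130 - 147) = √(-17) = I*√17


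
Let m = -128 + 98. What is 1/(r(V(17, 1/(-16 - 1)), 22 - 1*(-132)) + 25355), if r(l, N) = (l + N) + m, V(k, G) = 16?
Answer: 1/25495 ≈ 3.9223e-5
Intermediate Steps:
m = -30
r(l, N) = -30 + N + l (r(l, N) = (l + N) - 30 = (N + l) - 30 = -30 + N + l)
1/(r(V(17, 1/(-16 - 1)), 22 - 1*(-132)) + 25355) = 1/((-30 + (22 - 1*(-132)) + 16) + 25355) = 1/((-30 + (22 + 132) + 16) + 25355) = 1/((-30 + 154 + 16) + 25355) = 1/(140 + 25355) = 1/25495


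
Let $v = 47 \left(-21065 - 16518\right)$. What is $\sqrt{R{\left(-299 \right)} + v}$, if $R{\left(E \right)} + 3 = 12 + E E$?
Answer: $i \sqrt{1676991} \approx 1295.0 i$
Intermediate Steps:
$v = -1766401$ ($v = 47 \left(-37583\right) = -1766401$)
$R{\left(E \right)} = 9 + E^{2}$ ($R{\left(E \right)} = -3 + \left(12 + E E\right) = -3 + \left(12 + E^{2}\right) = 9 + E^{2}$)
$\sqrt{R{\left(-299 \right)} + v} = \sqrt{\left(9 + \left(-299\right)^{2}\right) - 1766401} = \sqrt{\left(9 + 89401\right) - 1766401} = \sqrt{89410 - 1766401} = \sqrt{-1676991} = i \sqrt{1676991}$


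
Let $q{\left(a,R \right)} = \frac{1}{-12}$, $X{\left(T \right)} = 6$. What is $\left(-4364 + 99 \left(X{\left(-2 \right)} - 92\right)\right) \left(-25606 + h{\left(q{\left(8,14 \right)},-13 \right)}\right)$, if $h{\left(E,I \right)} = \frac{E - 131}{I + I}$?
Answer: $\frac{3956269697}{12} \approx 3.2969 \cdot 10^{8}$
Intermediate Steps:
$q{\left(a,R \right)} = - \frac{1}{12}$
$h{\left(E,I \right)} = \frac{-131 + E}{2 I}$
$\left(-4364 + 99 \left(X{\left(-2 \right)} - 92\right)\right) \left(-25606 + h{\left(q{\left(8,14 \right)},-13 \right)}\right) = \left(-4364 + 99 \left(6 - 92\right)\right) \left(-25606 + \frac{-131 - \frac{1}{12}}{2 \left(-13\right)}\right) = \left(-4364 + 99 \left(-86\right)\right) \left(-25606 + \frac{1}{2} \left(- \frac{1}{13}\right) \left(- \frac{1573}{12}\right)\right) = \left(-4364 - 8514\right) \left(-25606 + \frac{121}{24}\right) = \left(-12878\right) \left(- \frac{614423}{24}\right) = \frac{3956269697}{12}$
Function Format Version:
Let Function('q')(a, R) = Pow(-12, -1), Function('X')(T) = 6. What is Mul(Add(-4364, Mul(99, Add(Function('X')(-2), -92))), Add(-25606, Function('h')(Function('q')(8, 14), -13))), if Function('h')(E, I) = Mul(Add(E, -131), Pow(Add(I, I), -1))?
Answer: Rational(3956269697, 12) ≈ 3.2969e+8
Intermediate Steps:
Function('q')(a, R) = Rational(-1, 12)
Function('h')(E, I) = Mul(Rational(1, 2), Pow(I, -1), Add(-131, E)) (Function('h')(E, I) = Mul(Add(-131, E), Pow(Mul(2, I), -1)) = Mul(Add(-131, E), Mul(Rational(1, 2), Pow(I, -1))) = Mul(Rational(1, 2), Pow(I, -1), Add(-131, E)))
Mul(Add(-4364, Mul(99, Add(Function('X')(-2), -92))), Add(-25606, Function('h')(Function('q')(8, 14), -13))) = Mul(Add(-4364, Mul(99, Add(6, -92))), Add(-25606, Mul(Rational(1, 2), Pow(-13, -1), Add(-131, Rational(-1, 12))))) = Mul(Add(-4364, Mul(99, -86)), Add(-25606, Mul(Rational(1, 2), Rational(-1, 13), Rational(-1573, 12)))) = Mul(Add(-4364, -8514), Add(-25606, Rational(121, 24))) = Mul(-12878, Rational(-614423, 24)) = Rational(3956269697, 12)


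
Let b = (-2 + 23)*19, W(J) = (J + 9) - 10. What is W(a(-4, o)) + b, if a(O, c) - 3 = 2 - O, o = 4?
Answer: 407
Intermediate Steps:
a(O, c) = 5 - O (a(O, c) = 3 + (2 - O) = 5 - O)
W(J) = -1 + J (W(J) = (9 + J) - 10 = -1 + J)
b = 399 (b = 21*19 = 399)
W(a(-4, o)) + b = (-1 + (5 - 1*(-4))) + 399 = (-1 + (5 + 4)) + 399 = (-1 + 9) + 399 = 8 + 399 = 407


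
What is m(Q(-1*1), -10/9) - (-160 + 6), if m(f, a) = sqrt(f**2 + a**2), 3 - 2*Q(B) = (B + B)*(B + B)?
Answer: 154 + sqrt(481)/18 ≈ 155.22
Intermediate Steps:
Q(B) = 3/2 - 2*B**2 (Q(B) = 3/2 - (B + B)*(B + B)/2 = 3/2 - 2*B*2*B/2 = 3/2 - 2*B**2)
m(f, a) = sqrt(a**2 + f**2)
m(Q(-1*1), -10/9) - (-160 + 6) = sqrt((-10/9)**2 + (3/2 - 2*(-1*1)**2)**2) - (-160 + 6) = sqrt((-10*1/9)**2 + (3/2 - 2*(-1)**2)**2) - 1*(-154) = sqrt((-10/9)**2 + (3/2 - 2*1)**2) + 154 = sqrt(100/81 + (3/2 - 2)**2) + 154 = sqrt(100/81 + (-1/2)**2) + 154 = sqrt(100/81 + 1/4) + 154 = sqrt(481/324) + 154 = sqrt(481)/18 + 154 = 154 + sqrt(481)/18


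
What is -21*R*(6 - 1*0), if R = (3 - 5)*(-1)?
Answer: -252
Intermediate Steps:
R = 2 (R = -2*(-1) = 2)
-21*R*(6 - 1*0) = -42*(6 - 1*0) = -42*(6 + 0) = -42*6 = -21*12 = -252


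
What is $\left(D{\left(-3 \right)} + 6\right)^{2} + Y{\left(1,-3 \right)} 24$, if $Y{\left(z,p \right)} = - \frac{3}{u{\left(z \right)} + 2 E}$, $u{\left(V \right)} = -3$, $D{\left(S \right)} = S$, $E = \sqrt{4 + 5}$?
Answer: $-15$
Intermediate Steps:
$E = 3$ ($E = \sqrt{9} = 3$)
$Y{\left(z,p \right)} = -1$ ($Y{\left(z,p \right)} = - \frac{3}{-3 + 2 \cdot 3} = - \frac{3}{-3 + 6} = - \frac{3}{3} = \left(-3\right) \frac{1}{3} = -1$)
$\left(D{\left(-3 \right)} + 6\right)^{2} + Y{\left(1,-3 \right)} 24 = \left(-3 + 6\right)^{2} - 24 = 3^{2} - 24 = 9 - 24 = -15$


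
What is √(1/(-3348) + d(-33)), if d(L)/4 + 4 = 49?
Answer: √56045427/558 ≈ 13.416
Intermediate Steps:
d(L) = 180 (d(L) = -16 + 4*49 = -16 + 196 = 180)
√(1/(-3348) + d(-33)) = √(1/(-3348) + 180) = √(-1/3348 + 180) = √(602639/3348) = √56045427/558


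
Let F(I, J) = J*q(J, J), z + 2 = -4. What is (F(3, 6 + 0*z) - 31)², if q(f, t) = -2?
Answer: 1849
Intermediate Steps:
z = -6 (z = -2 - 4 = -6)
F(I, J) = -2*J (F(I, J) = J*(-2) = -2*J)
(F(3, 6 + 0*z) - 31)² = (-2*(6 + 0*(-6)) - 31)² = (-2*(6 + 0) - 31)² = (-2*6 - 31)² = (-12 - 31)² = (-43)² = 1849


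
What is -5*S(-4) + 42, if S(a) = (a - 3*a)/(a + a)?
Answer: 47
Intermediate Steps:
S(a) = -1 (S(a) = (-2*a)/((2*a)) = (-2*a)*(1/(2*a)) = -1)
-5*S(-4) + 42 = -5*(-1) + 42 = 5 + 42 = 47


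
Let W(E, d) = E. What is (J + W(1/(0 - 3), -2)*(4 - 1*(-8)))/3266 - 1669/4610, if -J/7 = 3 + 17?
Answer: -3057397/7528130 ≈ -0.40613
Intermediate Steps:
J = -140 (J = -7*(3 + 17) = -7*20 = -140)
(J + W(1/(0 - 3), -2)*(4 - 1*(-8)))/3266 - 1669/4610 = (-140 + (4 - 1*(-8))/(0 - 3))/3266 - 1669/4610 = (-140 + (4 + 8)/(-3))*(1/3266) - 1669*1/4610 = (-140 - 1/3*12)*(1/3266) - 1669/4610 = (-140 - 4)*(1/3266) - 1669/4610 = -144*1/3266 - 1669/4610 = -72/1633 - 1669/4610 = -3057397/7528130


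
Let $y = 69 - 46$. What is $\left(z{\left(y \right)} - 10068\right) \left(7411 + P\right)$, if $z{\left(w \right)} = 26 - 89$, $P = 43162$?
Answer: $-512355063$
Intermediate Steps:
$y = 23$ ($y = 69 - 46 = 23$)
$z{\left(w \right)} = -63$
$\left(z{\left(y \right)} - 10068\right) \left(7411 + P\right) = \left(-63 - 10068\right) \left(7411 + 43162\right) = \left(-10131\right) 50573 = -512355063$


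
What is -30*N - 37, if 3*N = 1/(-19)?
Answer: -693/19 ≈ -36.474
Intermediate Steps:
N = -1/57 (N = (1/3)/(-19) = (1/3)*(-1/19) = -1/57 ≈ -0.017544)
-30*N - 37 = -30*(-1/57) - 37 = 10/19 - 37 = -693/19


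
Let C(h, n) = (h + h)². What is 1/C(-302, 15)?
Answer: 1/364816 ≈ 2.7411e-6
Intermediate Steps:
C(h, n) = 4*h² (C(h, n) = (2*h)² = 4*h²)
1/C(-302, 15) = 1/(4*(-302)²) = 1/(4*91204) = 1/364816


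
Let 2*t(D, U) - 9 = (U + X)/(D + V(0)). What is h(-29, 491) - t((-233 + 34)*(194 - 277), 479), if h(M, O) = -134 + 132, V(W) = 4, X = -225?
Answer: -215027/33042 ≈ -6.5077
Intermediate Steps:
h(M, O) = -2
t(D, U) = 9/2 + (-225 + U)/(2*(4 + D)) (t(D, U) = 9/2 + ((U - 225)/(D + 4))/2 = 9/2 + ((-225 + U)/(4 + D))/2 = 9/2 + (-225 + U)/(2*(4 + D)))
h(-29, 491) - t((-233 + 34)*(194 - 277), 479) = -2 - (-189 + 479 + 9*((-233 + 34)*(194 - 277)))/(2*(4 + (-233 + 34)*(194 - 277))) = -2 - (-189 + 479 + 9*(-199*(-83)))/(2*(4 - 199*(-83))) = -2 - (-189 + 479 + 9*16517)/(2*(4 + 16517)) = -2 - (-189 + 479 + 148653)/(2*16521) = -2 - 148943/(2*16521) = -2 - 1*148943/33042 = -2 - 148943/33042 = -215027/33042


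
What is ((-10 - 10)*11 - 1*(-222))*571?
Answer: 1142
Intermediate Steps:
((-10 - 10)*11 - 1*(-222))*571 = (-20*11 + 222)*571 = (-220 + 222)*571 = 2*571 = 1142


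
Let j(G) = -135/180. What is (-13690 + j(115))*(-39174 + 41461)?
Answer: -125242981/4 ≈ -3.1311e+7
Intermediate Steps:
j(G) = -¾ (j(G) = -135*1/180 = -¾)
(-13690 + j(115))*(-39174 + 41461) = (-13690 - ¾)*(-39174 + 41461) = -54763/4*2287 = -125242981/4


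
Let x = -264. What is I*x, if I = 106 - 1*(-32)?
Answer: -36432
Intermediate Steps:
I = 138 (I = 106 + 32 = 138)
I*x = 138*(-264) = -36432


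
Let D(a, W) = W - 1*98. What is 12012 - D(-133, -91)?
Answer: 12201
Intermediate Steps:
D(a, W) = -98 + W (D(a, W) = W - 98 = -98 + W)
12012 - D(-133, -91) = 12012 - (-98 - 91) = 12012 - 1*(-189) = 12012 + 189 = 12201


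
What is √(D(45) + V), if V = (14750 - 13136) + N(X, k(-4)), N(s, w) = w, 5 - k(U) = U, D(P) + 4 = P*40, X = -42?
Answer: √3419 ≈ 58.472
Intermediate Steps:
D(P) = -4 + 40*P (D(P) = -4 + P*40 = -4 + 40*P)
k(U) = 5 - U
V = 1623 (V = (14750 - 13136) + (5 - 1*(-4)) = 1614 + (5 + 4) = 1614 + 9 = 1623)
√(D(45) + V) = √((-4 + 40*45) + 1623) = √((-4 + 1800) + 1623) = √(1796 + 1623) = √3419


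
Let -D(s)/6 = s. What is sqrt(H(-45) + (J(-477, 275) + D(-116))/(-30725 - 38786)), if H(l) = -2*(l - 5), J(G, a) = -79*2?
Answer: sqrt(483140515182)/69511 ≈ 9.9996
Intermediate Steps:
J(G, a) = -158
H(l) = 10 - 2*l (H(l) = -2*(-5 + l) = 10 - 2*l)
D(s) = -6*s
sqrt(H(-45) + (J(-477, 275) + D(-116))/(-30725 - 38786)) = sqrt((10 - 2*(-45)) + (-158 - 6*(-116))/(-30725 - 38786)) = sqrt((10 + 90) + (-158 + 696)/(-69511)) = sqrt(100 + 538*(-1/69511)) = sqrt(100 - 538/69511) = sqrt(6950562/69511) = sqrt(483140515182)/69511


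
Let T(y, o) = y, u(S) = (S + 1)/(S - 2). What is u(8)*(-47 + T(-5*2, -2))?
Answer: -171/2 ≈ -85.500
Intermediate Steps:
u(S) = (1 + S)/(-2 + S)
u(8)*(-47 + T(-5*2, -2)) = ((1 + 8)/(-2 + 8))*(-47 - 5*2) = (9/6)*(-47 - 10) = ((⅙)*9)*(-57) = (3/2)*(-57) = -171/2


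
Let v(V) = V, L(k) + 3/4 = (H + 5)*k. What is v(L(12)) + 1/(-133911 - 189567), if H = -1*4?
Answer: 7278253/646956 ≈ 11.250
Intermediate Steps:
H = -4
L(k) = -¾ + k (L(k) = -¾ + (-4 + 5)*k = -¾ + 1*k = -¾ + k)
v(L(12)) + 1/(-133911 - 189567) = (-¾ + 12) + 1/(-133911 - 189567) = 45/4 + 1/(-323478) = 45/4 - 1/323478 = 7278253/646956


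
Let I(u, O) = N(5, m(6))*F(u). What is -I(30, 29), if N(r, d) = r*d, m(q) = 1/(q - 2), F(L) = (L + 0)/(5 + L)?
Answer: -15/14 ≈ -1.0714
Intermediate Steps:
F(L) = L/(5 + L)
m(q) = 1/(-2 + q)
N(r, d) = d*r
I(u, O) = 5*u/(4*(5 + u)) (I(u, O) = (5/(-2 + 6))*(u/(5 + u)) = (5/4)*(u/(5 + u)) = ((¼)*5)*(u/(5 + u)) = 5*(u/(5 + u))/4 = 5*u/(4*(5 + u)))
-I(30, 29) = -5*30/(4*(5 + 30)) = -5*30/(4*35) = -1*15/14 = -15/14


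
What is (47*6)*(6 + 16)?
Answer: 6204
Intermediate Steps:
(47*6)*(6 + 16) = 282*22 = 6204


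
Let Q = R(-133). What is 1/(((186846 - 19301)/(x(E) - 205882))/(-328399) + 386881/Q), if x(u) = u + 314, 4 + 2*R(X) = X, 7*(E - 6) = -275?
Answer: -64750967105567/365706845164417287 ≈ -0.00017706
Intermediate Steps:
E = -233/7 (E = 6 + (⅐)*(-275) = 6 - 275/7 = -233/7 ≈ -33.286)
R(X) = -2 + X/2
Q = -137/2 (Q = -2 + (½)*(-133) = -2 - 133/2 = -137/2 ≈ -68.500)
x(u) = 314 + u
1/(((186846 - 19301)/(x(E) - 205882))/(-328399) + 386881/Q) = 1/(((186846 - 19301)/((314 - 233/7) - 205882))/(-328399) + 386881/(-137/2)) = 1/((167545/(1965/7 - 205882))*(-1/328399) + 386881*(-2/137)) = 1/((167545/(-1439209/7))*(-1/328399) - 773762/137) = 1/((167545*(-7/1439209))*(-1/328399) - 773762/137) = 1/(-1172815/1439209*(-1/328399) - 773762/137) = 1/(1172815/472634796391 - 773762/137) = 1/(-365706845164417287/64750967105567) = -64750967105567/365706845164417287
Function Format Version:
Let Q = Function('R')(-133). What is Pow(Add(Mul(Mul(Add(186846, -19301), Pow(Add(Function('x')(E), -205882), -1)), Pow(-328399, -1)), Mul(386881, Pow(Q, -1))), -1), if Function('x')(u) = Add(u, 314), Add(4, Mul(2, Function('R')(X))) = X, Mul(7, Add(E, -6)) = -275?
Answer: Rational(-64750967105567, 365706845164417287) ≈ -0.00017706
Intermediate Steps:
E = Rational(-233, 7) (E = Add(6, Mul(Rational(1, 7), -275)) = Add(6, Rational(-275, 7)) = Rational(-233, 7) ≈ -33.286)
Function('R')(X) = Add(-2, Mul(Rational(1, 2), X))
Q = Rational(-137, 2) (Q = Add(-2, Mul(Rational(1, 2), -133)) = Add(-2, Rational(-133, 2)) = Rational(-137, 2) ≈ -68.500)
Function('x')(u) = Add(314, u)
Pow(Add(Mul(Mul(Add(186846, -19301), Pow(Add(Function('x')(E), -205882), -1)), Pow(-328399, -1)), Mul(386881, Pow(Q, -1))), -1) = Pow(Add(Mul(Mul(Add(186846, -19301), Pow(Add(Add(314, Rational(-233, 7)), -205882), -1)), Pow(-328399, -1)), Mul(386881, Pow(Rational(-137, 2), -1))), -1) = Pow(Add(Mul(Mul(167545, Pow(Add(Rational(1965, 7), -205882), -1)), Rational(-1, 328399)), Mul(386881, Rational(-2, 137))), -1) = Pow(Add(Mul(Mul(167545, Pow(Rational(-1439209, 7), -1)), Rational(-1, 328399)), Rational(-773762, 137)), -1) = Pow(Add(Mul(Mul(167545, Rational(-7, 1439209)), Rational(-1, 328399)), Rational(-773762, 137)), -1) = Pow(Add(Mul(Rational(-1172815, 1439209), Rational(-1, 328399)), Rational(-773762, 137)), -1) = Pow(Add(Rational(1172815, 472634796391), Rational(-773762, 137)), -1) = Pow(Rational(-365706845164417287, 64750967105567), -1) = Rational(-64750967105567, 365706845164417287)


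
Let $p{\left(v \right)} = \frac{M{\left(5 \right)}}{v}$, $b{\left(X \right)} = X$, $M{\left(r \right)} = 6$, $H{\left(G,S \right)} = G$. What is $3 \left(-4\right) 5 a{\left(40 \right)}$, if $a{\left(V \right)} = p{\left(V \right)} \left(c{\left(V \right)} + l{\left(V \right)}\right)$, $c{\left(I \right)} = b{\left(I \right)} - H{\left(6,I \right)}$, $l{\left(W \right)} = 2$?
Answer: $-324$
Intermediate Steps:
$p{\left(v \right)} = \frac{6}{v}$
$c{\left(I \right)} = -6 + I$ ($c{\left(I \right)} = I - 6 = -6 + I$)
$a{\left(V \right)} = \frac{6 \left(-4 + V\right)}{V}$ ($a{\left(V \right)} = \frac{6}{V} \left(\left(-6 + V\right) + 2\right) = \frac{6}{V} \left(-4 + V\right) = \frac{6 \left(-4 + V\right)}{V}$)
$3 \left(-4\right) 5 a{\left(40 \right)} = 3 \left(-4\right) 5 \left(6 - \frac{24}{40}\right) = \left(-12\right) 5 \left(6 - \frac{3}{5}\right) = - 60 \left(6 - \frac{3}{5}\right) = \left(-60\right) \frac{27}{5} = -324$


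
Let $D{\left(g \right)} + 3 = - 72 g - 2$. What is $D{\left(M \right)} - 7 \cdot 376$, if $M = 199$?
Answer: $-16965$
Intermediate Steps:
$D{\left(g \right)} = -5 - 72 g$ ($D{\left(g \right)} = -3 - \left(2 + 72 g\right) = -5 - 72 g$)
$D{\left(M \right)} - 7 \cdot 376 = \left(-5 - 14328\right) - 7 \cdot 376 = \left(-5 - 14328\right) - 2632 = -14333 - 2632 = -16965$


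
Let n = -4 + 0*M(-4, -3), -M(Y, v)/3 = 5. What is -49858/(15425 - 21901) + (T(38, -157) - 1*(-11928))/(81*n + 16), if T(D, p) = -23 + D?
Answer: -15496651/498652 ≈ -31.077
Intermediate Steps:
M(Y, v) = -15 (M(Y, v) = -3*5 = -15)
n = -4 (n = -4 + 0*(-15) = -4 + 0 = -4)
-49858/(15425 - 21901) + (T(38, -157) - 1*(-11928))/(81*n + 16) = -49858/(15425 - 21901) + ((-23 + 38) - 1*(-11928))/(81*(-4) + 16) = -49858/(-6476) + (15 + 11928)/(-324 + 16) = -49858*(-1/6476) + 11943/(-308) = 24929/3238 + 11943*(-1/308) = 24929/3238 - 11943/308 = -15496651/498652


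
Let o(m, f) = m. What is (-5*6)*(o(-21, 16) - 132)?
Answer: 4590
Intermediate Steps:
(-5*6)*(o(-21, 16) - 132) = (-5*6)*(-21 - 132) = -30*(-153) = 4590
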